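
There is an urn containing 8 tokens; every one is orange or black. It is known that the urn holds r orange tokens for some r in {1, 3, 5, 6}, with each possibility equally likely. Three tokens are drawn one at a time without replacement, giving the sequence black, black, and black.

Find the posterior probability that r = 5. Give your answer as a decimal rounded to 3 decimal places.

For each hypothesis, P(data | H) works out to: P(data | r = 1) = (7/8)(6/7)(5/6) = 5/8; P(data | r = 3) = (5/8)(4/7)(3/6) = 5/28; P(data | r = 5) = (3/8)(2/7)(1/6) = 1/56; P(data | r = 6) = (2/8)(1/7)(0/6) = 0.
The prior-weighted likelihoods are 1/4 · 5/8 = 5/32, 1/4 · 5/28 = 5/112, 1/4 · 1/56 = 1/224, 1/4 · 0 = 0; with total 23/112.
By Bayes' rule, P(r = 5 | data) = (1/224) / (23/112) = 1/46.

0.022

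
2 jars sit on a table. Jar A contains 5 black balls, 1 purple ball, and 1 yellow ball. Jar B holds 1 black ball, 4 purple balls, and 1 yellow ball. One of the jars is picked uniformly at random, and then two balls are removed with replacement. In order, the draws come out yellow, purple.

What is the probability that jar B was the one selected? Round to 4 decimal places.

0.8448

Compute the likelihood of the observed sequence for each case: P(data | jar A) = (1/7)(1/7) = 1/49; P(data | jar B) = (1/6)(4/6) = 1/9.
The prior-weighted likelihoods are 1/2 · 1/49 = 1/98, 1/2 · 1/9 = 1/18; these sum to 29/441.
By Bayes' rule, P(jar B | data) = (1/18) / (29/441) = 49/58.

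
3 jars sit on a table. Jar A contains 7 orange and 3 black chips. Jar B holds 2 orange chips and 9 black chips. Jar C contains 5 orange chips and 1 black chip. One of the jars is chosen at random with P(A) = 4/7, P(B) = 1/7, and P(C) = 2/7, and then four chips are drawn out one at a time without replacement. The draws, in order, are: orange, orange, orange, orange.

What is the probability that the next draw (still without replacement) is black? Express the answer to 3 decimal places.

0.500

The likelihood of the observed sequence under each hypothesis: P(data | jar A) = (7/10)(6/9)(5/8)(4/7) = 1/6; P(data | jar B) = (2/11)(1/10)(0/9) = 0; P(data | jar C) = (5/6)(4/5)(3/4)(2/3) = 1/3.
The prior-weighted likelihoods are 4/7 · 1/6 = 2/21, 1/7 · 0 = 0, 2/7 · 1/3 = 2/21; with total 4/21.
Normalising, the posterior is P(jar A | data) = 1/2, P(jar B | data) = 0, P(jar C | data) = 1/2.
So P(black next | data) = Σ P(black next | H) P(H | data) = (1/2)(1/2) + (1/2)(1/2) = 1/2.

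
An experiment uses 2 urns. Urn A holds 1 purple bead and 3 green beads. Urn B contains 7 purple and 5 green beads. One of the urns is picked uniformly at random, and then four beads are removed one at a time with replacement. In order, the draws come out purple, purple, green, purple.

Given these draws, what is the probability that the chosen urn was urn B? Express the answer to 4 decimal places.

Under each hypothesis, the probability of the observed sequence is: P(data | urn A) = (1/4)(1/4)(3/4)(1/4) = 0.011719; P(data | urn B) = (7/12)(7/12)(5/12)(7/12) = 0.082706.
The prior-weighted likelihoods are 1/2 · 0.011719 = 0.0058594, 1/2 · 0.082706 = 0.041353; these sum to 0.047213.
By Bayes' rule, P(urn B | data) = (0.041353) / (0.047213) = 0.87589.

0.8759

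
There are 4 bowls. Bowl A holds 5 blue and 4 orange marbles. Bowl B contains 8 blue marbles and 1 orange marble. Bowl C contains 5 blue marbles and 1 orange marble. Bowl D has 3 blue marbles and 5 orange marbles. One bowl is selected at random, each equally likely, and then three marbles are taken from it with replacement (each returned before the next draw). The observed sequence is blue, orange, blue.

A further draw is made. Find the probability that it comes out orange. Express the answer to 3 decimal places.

For each hypothesis, P(data | H) works out to: P(data | bowl A) = (5/9)(4/9)(5/9) = 0.13717; P(data | bowl B) = (8/9)(1/9)(8/9) = 0.087791; P(data | bowl C) = (5/6)(1/6)(5/6) = 0.11574; P(data | bowl D) = (3/8)(5/8)(3/8) = 0.087891.
The prior-weighted likelihoods are 1/4 · 0.13717 = 0.034294, 1/4 · 0.087791 = 0.021948, 1/4 · 0.11574 = 0.028935, 1/4 · 0.087891 = 0.021973; summing to 0.10715.
Normalising, the posterior is P(bowl A | data) = 0.32005, P(bowl B | data) = 0.20483, P(bowl C | data) = 0.27005, P(bowl D | data) = 0.20507.
So P(orange next | data) = Σ P(orange next | H) P(H | data) = (4/9)(0.32005) + (1/9)(0.20483) + (1/6)(0.27005) + (5/8)(0.20507) = 0.33818.

0.338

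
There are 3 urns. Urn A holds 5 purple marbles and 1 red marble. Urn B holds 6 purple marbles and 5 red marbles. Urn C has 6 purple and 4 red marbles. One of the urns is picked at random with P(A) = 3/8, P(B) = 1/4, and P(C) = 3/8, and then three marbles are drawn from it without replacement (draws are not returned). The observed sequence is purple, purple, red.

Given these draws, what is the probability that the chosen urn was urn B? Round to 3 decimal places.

Compute the likelihood of the observed sequence for each case: P(data | urn A) = (5/6)(4/5)(1/4) = 1/6; P(data | urn B) = (6/11)(5/10)(5/9) = 5/33; P(data | urn C) = (6/10)(5/9)(4/8) = 1/6.
Weighting by the prior gives 3/8 · 1/6 = 1/16, 1/4 · 5/33 = 5/132, 3/8 · 1/6 = 1/16; these sum to 43/264.
By Bayes' rule, P(urn B | data) = (5/132) / (43/264) = 10/43.

0.233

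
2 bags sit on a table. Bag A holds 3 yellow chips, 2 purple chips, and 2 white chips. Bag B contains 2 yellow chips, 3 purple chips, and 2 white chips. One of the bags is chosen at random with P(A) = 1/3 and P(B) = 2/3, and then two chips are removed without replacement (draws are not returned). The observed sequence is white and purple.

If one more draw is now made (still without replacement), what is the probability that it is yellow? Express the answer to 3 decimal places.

0.450

Compute the likelihood of the observed sequence for each case: P(data | bag A) = (2/7)(2/6) = 2/21; P(data | bag B) = (2/7)(3/6) = 1/7.
Weighting by the prior gives 1/3 · 2/21 = 2/63, 2/3 · 1/7 = 2/21; with total 8/63.
Normalising, the posterior is P(bag A | data) = 1/4, P(bag B | data) = 3/4.
The predictive probability is P(yellow next | data) = (3/5)(1/4) + (2/5)(3/4) = 9/20.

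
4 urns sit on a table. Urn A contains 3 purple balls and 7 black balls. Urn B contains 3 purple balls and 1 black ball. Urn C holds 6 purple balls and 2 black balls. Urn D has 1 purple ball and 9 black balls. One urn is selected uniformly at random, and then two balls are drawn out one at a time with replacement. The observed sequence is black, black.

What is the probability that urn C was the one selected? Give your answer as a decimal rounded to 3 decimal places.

For each hypothesis, P(data | H) works out to: P(data | urn A) = (7/10)(7/10) = 49/100; P(data | urn B) = (1/4)(1/4) = 1/16; P(data | urn C) = (2/8)(2/8) = 1/16; P(data | urn D) = (9/10)(9/10) = 81/100.
Weighting by the prior gives 1/4 · 49/100 = 49/400, 1/4 · 1/16 = 1/64, 1/4 · 1/16 = 1/64, 1/4 · 81/100 = 81/400; summing to 57/160.
Hence P(urn C | data) = (1/64) / (57/160) = 5/114.

0.044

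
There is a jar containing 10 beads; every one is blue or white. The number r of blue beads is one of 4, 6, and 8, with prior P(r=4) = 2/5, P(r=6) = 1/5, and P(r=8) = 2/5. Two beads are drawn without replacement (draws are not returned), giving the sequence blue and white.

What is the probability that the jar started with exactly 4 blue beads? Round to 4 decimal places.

For each hypothesis, P(data | H) works out to: P(data | r = 4) = (4/10)(6/9) = 4/15; P(data | r = 6) = (6/10)(4/9) = 4/15; P(data | r = 8) = (8/10)(2/9) = 8/45.
Multiplying each by its prior: 2/5 · 4/15 = 8/75, 1/5 · 4/15 = 4/75, 2/5 · 8/45 = 16/225; these sum to 52/225.
So P(r = 4 | data) = (8/75) / (52/225) = 6/13.

0.4615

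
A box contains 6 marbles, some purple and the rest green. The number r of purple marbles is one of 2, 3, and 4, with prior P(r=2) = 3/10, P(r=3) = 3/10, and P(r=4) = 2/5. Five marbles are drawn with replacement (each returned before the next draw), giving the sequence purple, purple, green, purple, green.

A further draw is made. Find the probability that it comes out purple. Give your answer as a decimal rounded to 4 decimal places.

The likelihood of the observed sequence under each hypothesis: P(data | r = 2) = (2/6)(2/6)(4/6)(2/6)(4/6) = 0.016461; P(data | r = 3) = (3/6)(3/6)(3/6)(3/6)(3/6) = 0.03125; P(data | r = 4) = (4/6)(4/6)(2/6)(4/6)(2/6) = 0.032922.
Multiplying each by its prior: 3/10 · 0.016461 = 0.0049383, 3/10 · 0.03125 = 0.009375, 2/5 · 0.032922 = 0.013169; with total 0.027482.
The posterior is then P(r = 2 | data) = 0.17969, P(r = 3 | data) = 0.34113, P(r = 4 | data) = 0.47918.
Averaging over the posterior, P(purple next | data) = (1/3)(0.17969) + (1/2)(0.34113) + (2/3)(0.47918) = 0.54991.

0.5499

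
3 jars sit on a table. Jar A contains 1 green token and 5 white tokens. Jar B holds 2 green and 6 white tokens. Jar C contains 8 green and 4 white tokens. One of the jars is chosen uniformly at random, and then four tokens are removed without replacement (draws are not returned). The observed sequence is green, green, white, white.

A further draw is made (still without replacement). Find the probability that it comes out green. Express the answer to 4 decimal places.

0.4597

Compute the likelihood of the observed sequence for each case: P(data | jar A) = (1/6)(0/5) = 0; P(data | jar B) = (2/8)(1/7)(6/6)(5/5) = 0.035714; P(data | jar C) = (8/12)(7/11)(4/10)(3/9) = 0.056566.
Multiplying each by its prior: 1/3 · 0 = 0, 1/3 · 0.035714 = 0.011905, 1/3 · 0.056566 = 0.018855; these sum to 0.03076.
Normalising, the posterior is P(jar A | data) = 0, P(jar B | data) = 0.38702, P(jar C | data) = 0.61298.
Averaging over the posterior, P(green next | data) = (0)(0.38702) + (3/4)(0.61298) = 0.45973.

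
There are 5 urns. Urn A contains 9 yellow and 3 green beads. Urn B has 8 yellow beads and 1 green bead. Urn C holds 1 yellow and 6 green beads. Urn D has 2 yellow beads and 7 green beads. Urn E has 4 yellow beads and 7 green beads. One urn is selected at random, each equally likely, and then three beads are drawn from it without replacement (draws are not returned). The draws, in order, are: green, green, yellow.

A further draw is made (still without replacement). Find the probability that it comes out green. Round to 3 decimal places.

0.754

The likelihood of the observed sequence under each hypothesis: P(data | urn A) = (3/12)(2/11)(9/10) = 0.040909; P(data | urn B) = (1/9)(0/8) = 0; P(data | urn C) = (6/7)(5/6)(1/5) = 0.14286; P(data | urn D) = (7/9)(6/8)(2/7) = 0.16667; P(data | urn E) = (7/11)(6/10)(4/9) = 0.1697.
Multiplying each by its prior: 1/5 · 0.040909 = 0.0081818, 1/5 · 0 = 0, 1/5 · 0.14286 = 0.028571, 1/5 · 0.16667 = 0.033333, 1/5 · 0.1697 = 0.033939; summing to 0.10403.
Normalising, the posterior is P(urn A | data) = 0.078652, P(urn B | data) = 0, P(urn C | data) = 0.27466, P(urn D | data) = 0.32043, P(urn E | data) = 0.32626.
So P(green next | data) = Σ P(green next | H) P(H | data) = (1/9)(0.078652) + (1)(0.27466) + (5/6)(0.32043) + (5/8)(0.32626) = 0.75433.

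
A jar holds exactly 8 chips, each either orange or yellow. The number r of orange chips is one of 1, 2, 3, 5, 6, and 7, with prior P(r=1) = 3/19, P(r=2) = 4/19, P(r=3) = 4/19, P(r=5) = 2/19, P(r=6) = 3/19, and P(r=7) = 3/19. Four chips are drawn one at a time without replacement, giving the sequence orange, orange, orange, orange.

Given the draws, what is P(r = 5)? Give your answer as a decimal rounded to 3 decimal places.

0.063

Compute the likelihood of the observed sequence for each case: P(data | r = 1) = (1/8)(0/7) = 0; P(data | r = 2) = (2/8)(1/7)(0/6) = 0; P(data | r = 3) = (3/8)(2/7)(1/6)(0/5) = 0; P(data | r = 5) = (5/8)(4/7)(3/6)(2/5) = 1/14; P(data | r = 6) = (6/8)(5/7)(4/6)(3/5) = 3/14; P(data | r = 7) = (7/8)(6/7)(5/6)(4/5) = 1/2.
Multiplying each by its prior: 3/19 · 0 = 0, 4/19 · 0 = 0, 4/19 · 0 = 0, 2/19 · 1/14 = 1/133, 3/19 · 3/14 = 9/266, 3/19 · 1/2 = 3/38; summing to 16/133.
By Bayes' rule, P(r = 5 | data) = (1/133) / (16/133) = 1/16.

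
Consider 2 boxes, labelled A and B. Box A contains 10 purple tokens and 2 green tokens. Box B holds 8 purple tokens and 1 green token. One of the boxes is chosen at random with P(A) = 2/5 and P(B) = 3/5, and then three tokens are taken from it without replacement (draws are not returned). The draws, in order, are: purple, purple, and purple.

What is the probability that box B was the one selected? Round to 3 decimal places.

The likelihood of the observed sequence under each hypothesis: P(data | box A) = (10/12)(9/11)(8/10) = 6/11; P(data | box B) = (8/9)(7/8)(6/7) = 2/3.
Weighting by the prior gives 2/5 · 6/11 = 12/55, 3/5 · 2/3 = 2/5; these sum to 34/55.
By Bayes' rule, P(box B | data) = (2/5) / (34/55) = 11/17.

0.647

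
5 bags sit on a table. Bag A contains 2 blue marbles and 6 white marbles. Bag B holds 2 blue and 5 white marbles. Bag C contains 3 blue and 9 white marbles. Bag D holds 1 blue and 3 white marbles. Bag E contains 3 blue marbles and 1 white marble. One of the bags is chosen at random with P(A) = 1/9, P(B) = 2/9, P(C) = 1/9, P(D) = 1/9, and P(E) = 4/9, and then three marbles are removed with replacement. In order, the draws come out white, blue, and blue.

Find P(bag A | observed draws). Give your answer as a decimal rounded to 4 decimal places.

0.0572

Compute the likelihood of the observed sequence for each case: P(data | bag A) = (6/8)(2/8)(2/8) = 0.046875; P(data | bag B) = (5/7)(2/7)(2/7) = 0.058309; P(data | bag C) = (9/12)(3/12)(3/12) = 0.046875; P(data | bag D) = (3/4)(1/4)(1/4) = 0.046875; P(data | bag E) = (1/4)(3/4)(3/4) = 0.14062.
Weighting by the prior gives 1/9 · 0.046875 = 0.0052083, 2/9 · 0.058309 = 0.012958, 1/9 · 0.046875 = 0.0052083, 1/9 · 0.046875 = 0.0052083, 4/9 · 0.14062 = 0.0625; these sum to 0.091083.
Hence P(bag A | data) = (0.0052083) / (0.091083) = 0.057183.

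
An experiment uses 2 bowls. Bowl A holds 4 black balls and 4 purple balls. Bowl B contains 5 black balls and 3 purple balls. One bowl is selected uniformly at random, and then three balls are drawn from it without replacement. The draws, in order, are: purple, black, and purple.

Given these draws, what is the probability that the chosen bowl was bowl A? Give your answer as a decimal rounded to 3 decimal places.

0.615

For each hypothesis, P(data | H) works out to: P(data | bowl A) = (4/8)(4/7)(3/6) = 1/7; P(data | bowl B) = (3/8)(5/7)(2/6) = 5/56.
The prior-weighted likelihoods are 1/2 · 1/7 = 1/14, 1/2 · 5/56 = 5/112; summing to 13/112.
Therefore the posterior P(bowl A | data) = (1/14) / (13/112) = 8/13.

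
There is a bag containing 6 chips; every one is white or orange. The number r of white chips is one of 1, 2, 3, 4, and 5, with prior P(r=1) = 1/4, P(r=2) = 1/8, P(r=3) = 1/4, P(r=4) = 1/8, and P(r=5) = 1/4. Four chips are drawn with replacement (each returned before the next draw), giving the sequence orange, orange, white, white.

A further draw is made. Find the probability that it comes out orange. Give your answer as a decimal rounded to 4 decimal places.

Under each hypothesis, the probability of the observed sequence is: P(data | r = 1) = (5/6)(5/6)(1/6)(1/6) = 0.01929; P(data | r = 2) = (4/6)(4/6)(2/6)(2/6) = 0.049383; P(data | r = 3) = (3/6)(3/6)(3/6)(3/6) = 0.0625; P(data | r = 4) = (2/6)(2/6)(4/6)(4/6) = 0.049383; P(data | r = 5) = (1/6)(1/6)(5/6)(5/6) = 0.01929.
Multiplying each by its prior: 1/4 · 0.01929 = 0.0048225, 1/8 · 0.049383 = 0.0061728, 1/4 · 0.0625 = 0.015625, 1/8 · 0.049383 = 0.0061728, 1/4 · 0.01929 = 0.0048225; summing to 0.037616.
Normalising, the posterior is P(r = 1 | data) = 0.12821, P(r = 2 | data) = 0.1641, P(r = 3 | data) = 0.41538, P(r = 4 | data) = 0.1641, P(r = 5 | data) = 0.12821.
So P(orange next | data) = Σ P(orange next | H) P(H | data) = (5/6)(0.12821) + (2/3)(0.1641) + (1/2)(0.41538) + (1/3)(0.1641) + (1/6)(0.12821) = 0.5.

0.5000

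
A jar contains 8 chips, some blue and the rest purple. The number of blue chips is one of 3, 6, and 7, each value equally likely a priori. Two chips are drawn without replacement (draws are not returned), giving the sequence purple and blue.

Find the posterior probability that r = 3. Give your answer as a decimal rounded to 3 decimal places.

0.441

Compute the likelihood of the observed sequence for each case: P(data | r = 3) = (5/8)(3/7) = 15/56; P(data | r = 6) = (2/8)(6/7) = 3/14; P(data | r = 7) = (1/8)(7/7) = 1/8.
The prior-weighted likelihoods are 1/3 · 15/56 = 5/56, 1/3 · 3/14 = 1/14, 1/3 · 1/8 = 1/24; summing to 17/84.
Therefore the posterior P(r = 3 | data) = (5/56) / (17/84) = 15/34.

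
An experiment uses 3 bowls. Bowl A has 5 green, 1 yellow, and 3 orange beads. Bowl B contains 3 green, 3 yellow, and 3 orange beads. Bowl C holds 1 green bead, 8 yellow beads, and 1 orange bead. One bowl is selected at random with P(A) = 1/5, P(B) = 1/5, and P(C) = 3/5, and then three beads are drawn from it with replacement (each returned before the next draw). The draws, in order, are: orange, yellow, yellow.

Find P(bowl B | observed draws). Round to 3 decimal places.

Compute the likelihood of the observed sequence for each case: P(data | bowl A) = (3/9)(1/9)(1/9) = 0.0041152; P(data | bowl B) = (3/9)(3/9)(3/9) = 0.037037; P(data | bowl C) = (1/10)(8/10)(8/10) = 0.064.
Weighting by the prior gives 1/5 · 0.0041152 = 0.00082305, 1/5 · 0.037037 = 0.0074074, 3/5 · 0.064 = 0.0384; summing to 0.04663.
Hence P(bowl B | data) = (0.0074074) / (0.04663) = 0.15885.

0.159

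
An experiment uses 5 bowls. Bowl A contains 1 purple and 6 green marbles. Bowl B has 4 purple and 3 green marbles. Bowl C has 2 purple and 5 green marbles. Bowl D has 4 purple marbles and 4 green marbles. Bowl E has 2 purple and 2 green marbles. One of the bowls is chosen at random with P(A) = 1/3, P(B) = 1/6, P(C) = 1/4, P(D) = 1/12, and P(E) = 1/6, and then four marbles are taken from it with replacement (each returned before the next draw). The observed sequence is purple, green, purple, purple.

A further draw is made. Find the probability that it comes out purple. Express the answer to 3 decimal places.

Compute the likelihood of the observed sequence for each case: P(data | bowl A) = (1/7)(6/7)(1/7)(1/7) = 0.002499; P(data | bowl B) = (4/7)(3/7)(4/7)(4/7) = 0.079967; P(data | bowl C) = (2/7)(5/7)(2/7)(2/7) = 0.01666; P(data | bowl D) = (4/8)(4/8)(4/8)(4/8) = 0.0625; P(data | bowl E) = (2/4)(2/4)(2/4)(2/4) = 0.0625.
Multiplying each by its prior: 1/3 · 0.002499 = 0.00083299, 1/6 · 0.079967 = 0.013328, 1/4 · 0.01666 = 0.0041649, 1/12 · 0.0625 = 0.0052083, 1/6 · 0.0625 = 0.010417; summing to 0.033951.
Normalising, the posterior is P(bowl A | data) = 0.024535, P(bowl B | data) = 0.39256, P(bowl C | data) = 0.12268, P(bowl D | data) = 0.15341, P(bowl E | data) = 0.30682.
So P(purple next | data) = Σ P(purple next | H) P(H | data) = (1/7)(0.024535) + (4/7)(0.39256) + (2/7)(0.12268) + (1/2)(0.15341) + (1/2)(0.30682) = 0.49299.

0.493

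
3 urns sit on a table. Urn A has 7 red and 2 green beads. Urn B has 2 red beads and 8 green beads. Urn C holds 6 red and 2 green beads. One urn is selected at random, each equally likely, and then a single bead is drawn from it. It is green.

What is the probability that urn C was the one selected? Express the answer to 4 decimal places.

0.1965

The likelihood of this draw under each hypothesis: P(data | urn A) = (2/9) = 2/9; P(data | urn B) = (8/10) = 4/5; P(data | urn C) = (2/8) = 1/4.
Weighting by the prior gives 1/3 · 2/9 = 2/27, 1/3 · 4/5 = 4/15, 1/3 · 1/4 = 1/12; these sum to 229/540.
So P(urn C | data) = (1/12) / (229/540) = 45/229.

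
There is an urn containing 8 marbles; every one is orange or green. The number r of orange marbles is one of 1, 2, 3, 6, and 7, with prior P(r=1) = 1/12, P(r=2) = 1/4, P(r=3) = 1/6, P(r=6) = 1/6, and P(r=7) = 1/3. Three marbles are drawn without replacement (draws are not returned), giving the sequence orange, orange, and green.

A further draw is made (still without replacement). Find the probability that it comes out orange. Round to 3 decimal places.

Compute the likelihood of the observed sequence for each case: P(data | r = 1) = (1/8)(0/7) = 0; P(data | r = 2) = (2/8)(1/7)(6/6) = 1/28; P(data | r = 3) = (3/8)(2/7)(5/6) = 5/56; P(data | r = 6) = (6/8)(5/7)(2/6) = 5/28; P(data | r = 7) = (7/8)(6/7)(1/6) = 1/8.
Weighting by the prior gives 1/12 · 0 = 0, 1/4 · 1/28 = 1/112, 1/6 · 5/56 = 5/336, 1/6 · 5/28 = 5/168, 1/3 · 1/8 = 1/24; these sum to 2/21.
Dividing through by the total gives posterior P(r = 1 | data) = 0, P(r = 2 | data) = 3/32, P(r = 3 | data) = 5/32, P(r = 6 | data) = 5/16, P(r = 7 | data) = 7/16.
So P(orange next | data) = Σ P(orange next | H) P(H | data) = (0)(3/32) + (1/5)(5/32) + (4/5)(5/16) + (1)(7/16) = 23/32.

0.719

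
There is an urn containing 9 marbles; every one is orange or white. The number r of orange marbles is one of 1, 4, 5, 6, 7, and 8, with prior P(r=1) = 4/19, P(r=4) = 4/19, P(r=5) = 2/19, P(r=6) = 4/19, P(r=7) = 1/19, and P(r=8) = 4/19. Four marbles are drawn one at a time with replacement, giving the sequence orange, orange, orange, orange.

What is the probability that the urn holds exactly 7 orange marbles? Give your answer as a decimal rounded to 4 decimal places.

Under each hypothesis, the probability of the observed sequence is: P(data | r = 1) = (1/9)(1/9)(1/9)(1/9) = 0.00015242; P(data | r = 4) = (4/9)(4/9)(4/9)(4/9) = 0.039018; P(data | r = 5) = (5/9)(5/9)(5/9)(5/9) = 0.09526; P(data | r = 6) = (6/9)(6/9)(6/9)(6/9) = 0.19753; P(data | r = 7) = (7/9)(7/9)(7/9)(7/9) = 0.36595; P(data | r = 8) = (8/9)(8/9)(8/9)(8/9) = 0.6243.
The prior-weighted likelihoods are 4/19 · 0.00015242 = 3.2088e-05, 4/19 · 0.039018 = 0.0082144, 2/19 · 0.09526 = 0.010027, 4/19 · 0.19753 = 0.041585, 1/19 · 0.36595 = 0.019261, 4/19 · 0.6243 = 0.13143; summing to 0.21055.
Hence P(r = 7 | data) = (0.019261) / (0.21055) = 0.091477.

0.0915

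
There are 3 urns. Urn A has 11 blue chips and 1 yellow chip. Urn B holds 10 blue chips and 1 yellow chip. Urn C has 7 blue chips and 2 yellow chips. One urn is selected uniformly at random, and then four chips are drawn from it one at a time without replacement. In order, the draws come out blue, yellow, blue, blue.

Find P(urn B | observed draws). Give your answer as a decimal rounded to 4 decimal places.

0.2903

For each hypothesis, P(data | H) works out to: P(data | urn A) = (11/12)(1/11)(10/10)(9/9) = 1/12; P(data | urn B) = (10/11)(1/10)(9/9)(8/8) = 1/11; P(data | urn C) = (7/9)(2/8)(6/7)(5/6) = 5/36.
Weighting by the prior gives 1/3 · 1/12 = 1/36, 1/3 · 1/11 = 1/33, 1/3 · 5/36 = 5/108; summing to 31/297.
Therefore the posterior P(urn B | data) = (1/33) / (31/297) = 9/31.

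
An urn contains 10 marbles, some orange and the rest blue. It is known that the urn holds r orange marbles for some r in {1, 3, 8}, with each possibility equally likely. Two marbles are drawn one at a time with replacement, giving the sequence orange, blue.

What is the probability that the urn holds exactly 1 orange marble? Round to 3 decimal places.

0.196

Compute the likelihood of the observed sequence for each case: P(data | r = 1) = (1/10)(9/10) = 9/100; P(data | r = 3) = (3/10)(7/10) = 21/100; P(data | r = 8) = (8/10)(2/10) = 4/25.
The prior-weighted likelihoods are 1/3 · 9/100 = 3/100, 1/3 · 21/100 = 7/100, 1/3 · 4/25 = 4/75; with total 23/150.
Hence P(r = 1 | data) = (3/100) / (23/150) = 9/46.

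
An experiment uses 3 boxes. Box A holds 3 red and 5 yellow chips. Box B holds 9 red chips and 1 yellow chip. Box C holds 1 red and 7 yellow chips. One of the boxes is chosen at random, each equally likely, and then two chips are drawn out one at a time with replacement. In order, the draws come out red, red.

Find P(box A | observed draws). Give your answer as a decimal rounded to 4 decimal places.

0.1455

Under each hypothesis, the probability of the observed sequence is: P(data | box A) = (3/8)(3/8) = 0.14062; P(data | box B) = (9/10)(9/10) = 0.81; P(data | box C) = (1/8)(1/8) = 0.015625.
Multiplying each by its prior: 1/3 · 0.14062 = 0.046875, 1/3 · 0.81 = 0.27, 1/3 · 0.015625 = 0.0052083; with total 0.32208.
So P(box A | data) = (0.046875) / (0.32208) = 0.14554.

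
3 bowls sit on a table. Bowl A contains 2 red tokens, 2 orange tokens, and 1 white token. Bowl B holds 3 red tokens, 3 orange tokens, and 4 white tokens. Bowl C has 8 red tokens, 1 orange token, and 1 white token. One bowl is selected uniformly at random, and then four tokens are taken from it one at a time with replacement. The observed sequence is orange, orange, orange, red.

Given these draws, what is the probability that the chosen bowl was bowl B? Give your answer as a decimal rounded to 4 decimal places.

0.2348

Compute the likelihood of the observed sequence for each case: P(data | bowl A) = (2/5)(2/5)(2/5)(2/5) = 0.0256; P(data | bowl B) = (3/10)(3/10)(3/10)(3/10) = 0.0081; P(data | bowl C) = (1/10)(1/10)(1/10)(8/10) = 0.0008.
The prior-weighted likelihoods are 1/3 · 0.0256 = 0.0085333, 1/3 · 0.0081 = 0.0027, 1/3 · 0.0008 = 0.00026667; summing to 0.0115.
So P(bowl B | data) = (0.0027) / (0.0115) = 0.23478.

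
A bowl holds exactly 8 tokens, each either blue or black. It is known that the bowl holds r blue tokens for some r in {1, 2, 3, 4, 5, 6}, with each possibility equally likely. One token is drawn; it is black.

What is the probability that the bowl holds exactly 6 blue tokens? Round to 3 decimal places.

0.074

Under each hypothesis, the probability of this draw is: P(data | r = 1) = (7/8) = 7/8; P(data | r = 2) = (6/8) = 3/4; P(data | r = 3) = (5/8) = 5/8; P(data | r = 4) = (4/8) = 1/2; P(data | r = 5) = (3/8) = 3/8; P(data | r = 6) = (2/8) = 1/4.
Weighting by the prior gives 1/6 · 7/8 = 7/48, 1/6 · 3/4 = 1/8, 1/6 · 5/8 = 5/48, 1/6 · 1/2 = 1/12, 1/6 · 3/8 = 1/16, 1/6 · 1/4 = 1/24; summing to 9/16.
Therefore the posterior P(r = 6 | data) = (1/24) / (9/16) = 2/27.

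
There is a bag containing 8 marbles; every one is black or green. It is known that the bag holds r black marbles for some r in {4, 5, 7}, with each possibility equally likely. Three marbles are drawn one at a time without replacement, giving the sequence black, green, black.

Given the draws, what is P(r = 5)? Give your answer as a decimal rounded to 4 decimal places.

0.4000

The likelihood of the observed sequence under each hypothesis: P(data | r = 4) = (4/8)(4/7)(3/6) = 1/7; P(data | r = 5) = (5/8)(3/7)(4/6) = 5/28; P(data | r = 7) = (7/8)(1/7)(6/6) = 1/8.
The prior-weighted likelihoods are 1/3 · 1/7 = 1/21, 1/3 · 5/28 = 5/84, 1/3 · 1/8 = 1/24; with total 25/168.
By Bayes' rule, P(r = 5 | data) = (5/84) / (25/168) = 2/5.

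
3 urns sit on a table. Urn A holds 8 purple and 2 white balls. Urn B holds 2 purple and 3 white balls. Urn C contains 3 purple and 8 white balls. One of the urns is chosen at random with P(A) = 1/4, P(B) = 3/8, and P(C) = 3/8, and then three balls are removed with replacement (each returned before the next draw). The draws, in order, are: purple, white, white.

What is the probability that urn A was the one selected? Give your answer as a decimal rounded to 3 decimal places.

Under each hypothesis, the probability of the observed sequence is: P(data | urn A) = (8/10)(2/10)(2/10) = 0.032; P(data | urn B) = (2/5)(3/5)(3/5) = 0.144; P(data | urn C) = (3/11)(8/11)(8/11) = 0.14425.
Multiplying each by its prior: 1/4 · 0.032 = 0.008, 3/8 · 0.144 = 0.054, 3/8 · 0.14425 = 0.054095; these sum to 0.11609.
By Bayes' rule, P(urn A | data) = (0.008) / (0.11609) = 0.068909.

0.069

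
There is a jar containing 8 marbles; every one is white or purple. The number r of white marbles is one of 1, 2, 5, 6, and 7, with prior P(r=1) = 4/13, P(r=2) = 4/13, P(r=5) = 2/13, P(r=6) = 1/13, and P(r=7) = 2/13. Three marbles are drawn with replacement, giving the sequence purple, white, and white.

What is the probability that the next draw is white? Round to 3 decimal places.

For each hypothesis, P(data | H) works out to: P(data | r = 1) = (7/8)(1/8)(1/8) = 0.013672; P(data | r = 2) = (6/8)(2/8)(2/8) = 0.046875; P(data | r = 5) = (3/8)(5/8)(5/8) = 0.14648; P(data | r = 6) = (2/8)(6/8)(6/8) = 0.14062; P(data | r = 7) = (1/8)(7/8)(7/8) = 0.095703.
The prior-weighted likelihoods are 4/13 · 0.013672 = 0.0042067, 4/13 · 0.046875 = 0.014423, 2/13 · 0.14648 = 0.022536, 1/13 · 0.14062 = 0.010817, 2/13 · 0.095703 = 0.014724; summing to 0.066707.
The posterior is then P(r = 1 | data) = 0.063063, P(r = 2 | data) = 0.21622, P(r = 5 | data) = 0.33784, P(r = 6 | data) = 0.16216, P(r = 7 | data) = 0.22072.
The predictive probability is P(white next | data) = (1/8)(0.063063) + (1/4)(0.21622) + (5/8)(0.33784) + (3/4)(0.16216) + (7/8)(0.22072) = 0.58784.

0.588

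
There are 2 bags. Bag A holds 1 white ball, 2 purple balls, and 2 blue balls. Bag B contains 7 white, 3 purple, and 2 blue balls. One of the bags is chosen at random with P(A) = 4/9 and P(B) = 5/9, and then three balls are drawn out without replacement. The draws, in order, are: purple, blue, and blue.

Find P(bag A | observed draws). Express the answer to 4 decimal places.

Compute the likelihood of the observed sequence for each case: P(data | bag A) = (2/5)(2/4)(1/3) = 0.066667; P(data | bag B) = (3/12)(2/11)(1/10) = 0.0045455.
The prior-weighted likelihoods are 4/9 · 0.066667 = 0.02963, 5/9 · 0.0045455 = 0.0025253; summing to 0.032155.
So P(bag A | data) = (0.02963) / (0.032155) = 0.92147.

0.9215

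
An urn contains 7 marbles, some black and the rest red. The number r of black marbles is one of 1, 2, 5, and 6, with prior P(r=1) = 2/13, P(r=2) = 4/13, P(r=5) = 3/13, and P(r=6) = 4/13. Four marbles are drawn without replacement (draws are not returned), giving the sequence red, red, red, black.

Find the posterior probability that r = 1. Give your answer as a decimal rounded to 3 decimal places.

Under each hypothesis, the probability of the observed sequence is: P(data | r = 1) = (6/7)(5/6)(4/5)(1/4) = 1/7; P(data | r = 2) = (5/7)(4/6)(3/5)(2/4) = 1/7; P(data | r = 5) = (2/7)(1/6)(0/5) = 0; P(data | r = 6) = (1/7)(0/6) = 0.
Multiplying each by its prior: 2/13 · 1/7 = 2/91, 4/13 · 1/7 = 4/91, 3/13 · 0 = 0, 4/13 · 0 = 0; summing to 6/91.
Hence P(r = 1 | data) = (2/91) / (6/91) = 1/3.

0.333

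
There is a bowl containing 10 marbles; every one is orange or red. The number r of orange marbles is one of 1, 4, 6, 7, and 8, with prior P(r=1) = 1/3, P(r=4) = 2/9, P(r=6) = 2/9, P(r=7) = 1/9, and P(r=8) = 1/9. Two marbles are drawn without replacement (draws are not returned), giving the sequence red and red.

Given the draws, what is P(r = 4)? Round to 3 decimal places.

For each hypothesis, P(data | H) works out to: P(data | r = 1) = (9/10)(8/9) = 4/5; P(data | r = 4) = (6/10)(5/9) = 1/3; P(data | r = 6) = (4/10)(3/9) = 2/15; P(data | r = 7) = (3/10)(2/9) = 1/15; P(data | r = 8) = (2/10)(1/9) = 1/45.
Multiplying each by its prior: 1/3 · 4/5 = 4/15, 2/9 · 1/3 = 2/27, 2/9 · 2/15 = 4/135, 1/9 · 1/15 = 1/135, 1/9 · 1/45 = 1/405; these sum to 154/405.
So P(r = 4 | data) = (2/27) / (154/405) = 15/77.

0.195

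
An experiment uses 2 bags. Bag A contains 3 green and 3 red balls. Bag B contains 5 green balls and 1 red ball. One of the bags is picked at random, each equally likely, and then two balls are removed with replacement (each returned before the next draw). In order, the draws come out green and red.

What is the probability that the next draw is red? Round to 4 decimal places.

The likelihood of the observed sequence under each hypothesis: P(data | bag A) = (3/6)(3/6) = 1/4; P(data | bag B) = (5/6)(1/6) = 5/36.
The prior-weighted likelihoods are 1/2 · 1/4 = 1/8, 1/2 · 5/36 = 5/72; summing to 7/36.
Dividing through by the total gives posterior P(bag A | data) = 9/14, P(bag B | data) = 5/14.
So P(red next | data) = Σ P(red next | H) P(H | data) = (1/2)(9/14) + (1/6)(5/14) = 8/21.

0.3810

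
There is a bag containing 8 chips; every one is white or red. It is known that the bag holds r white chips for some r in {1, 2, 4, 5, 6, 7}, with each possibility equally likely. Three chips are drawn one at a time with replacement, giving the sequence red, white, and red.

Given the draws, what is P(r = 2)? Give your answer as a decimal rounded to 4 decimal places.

The likelihood of the observed sequence under each hypothesis: P(data | r = 1) = (7/8)(1/8)(7/8) = 0.095703; P(data | r = 2) = (6/8)(2/8)(6/8) = 0.14062; P(data | r = 4) = (4/8)(4/8)(4/8) = 0.125; P(data | r = 5) = (3/8)(5/8)(3/8) = 0.087891; P(data | r = 6) = (2/8)(6/8)(2/8) = 0.046875; P(data | r = 7) = (1/8)(7/8)(1/8) = 0.013672.
Weighting by the prior gives 1/6 · 0.095703 = 0.015951, 1/6 · 0.14062 = 0.023438, 1/6 · 0.125 = 0.020833, 1/6 · 0.087891 = 0.014648, 1/6 · 0.046875 = 0.0078125, 1/6 · 0.013672 = 0.0022786; these sum to 0.084961.
Hence P(r = 2 | data) = (0.023438) / (0.084961) = 0.27586.

0.2759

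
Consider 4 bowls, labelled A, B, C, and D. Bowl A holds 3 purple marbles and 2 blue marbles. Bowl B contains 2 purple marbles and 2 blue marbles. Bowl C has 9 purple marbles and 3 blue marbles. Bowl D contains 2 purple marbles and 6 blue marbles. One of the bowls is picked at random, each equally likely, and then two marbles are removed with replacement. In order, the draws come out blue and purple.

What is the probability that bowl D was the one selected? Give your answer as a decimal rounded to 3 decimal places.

0.217

Compute the likelihood of the observed sequence for each case: P(data | bowl A) = (2/5)(3/5) = 6/25; P(data | bowl B) = (2/4)(2/4) = 1/4; P(data | bowl C) = (3/12)(9/12) = 3/16; P(data | bowl D) = (6/8)(2/8) = 3/16.
Weighting by the prior gives 1/4 · 6/25 = 3/50, 1/4 · 1/4 = 1/16, 1/4 · 3/16 = 3/64, 1/4 · 3/16 = 3/64; these sum to 173/800.
By Bayes' rule, P(bowl D | data) = (3/64) / (173/800) = 75/346.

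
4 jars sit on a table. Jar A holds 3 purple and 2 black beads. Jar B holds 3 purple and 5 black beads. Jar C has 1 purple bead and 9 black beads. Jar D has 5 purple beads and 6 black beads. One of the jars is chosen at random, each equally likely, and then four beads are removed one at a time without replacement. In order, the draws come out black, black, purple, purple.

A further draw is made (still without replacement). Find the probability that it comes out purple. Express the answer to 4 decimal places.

0.6081

For each hypothesis, P(data | H) works out to: P(data | jar A) = (2/5)(1/4)(3/3)(2/2) = 0.1; P(data | jar B) = (5/8)(4/7)(3/6)(2/5) = 0.071429; P(data | jar C) = (9/10)(8/9)(1/8)(0/7) = 0; P(data | jar D) = (6/11)(5/10)(5/9)(4/8) = 0.075758.
Weighting by the prior gives 1/4 · 0.1 = 0.025, 1/4 · 0.071429 = 0.017857, 1/4 · 0 = 0, 1/4 · 0.075758 = 0.018939; with total 0.061797.
Dividing through by the total gives posterior P(jar A | data) = 0.40455, P(jar B | data) = 0.28897, P(jar C | data) = 0, P(jar D | data) = 0.30648.
Averaging over the posterior, P(purple next | data) = (1)(0.40455) + (1/4)(0.28897) + (3/7)(0.30648) = 0.60814.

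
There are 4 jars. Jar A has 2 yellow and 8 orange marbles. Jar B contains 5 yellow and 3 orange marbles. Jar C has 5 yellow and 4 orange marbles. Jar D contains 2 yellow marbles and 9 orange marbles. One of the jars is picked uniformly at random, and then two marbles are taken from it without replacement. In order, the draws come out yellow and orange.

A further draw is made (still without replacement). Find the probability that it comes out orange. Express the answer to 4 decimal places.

For each hypothesis, P(data | H) works out to: P(data | jar A) = (2/10)(8/9) = 0.17778; P(data | jar B) = (5/8)(3/7) = 0.26786; P(data | jar C) = (5/9)(4/8) = 0.27778; P(data | jar D) = (2/11)(9/10) = 0.16364.
The prior-weighted likelihoods are 1/4 · 0.17778 = 0.044444, 1/4 · 0.26786 = 0.066964, 1/4 · 0.27778 = 0.069444, 1/4 · 0.16364 = 0.040909; with total 0.22176.
Normalising, the posterior is P(jar A | data) = 0.20041, P(jar B | data) = 0.30196, P(jar C | data) = 0.31315, P(jar D | data) = 0.18447.
So P(orange next | data) = Σ P(orange next | H) P(H | data) = (7/8)(0.20041) + (1/3)(0.30196) + (3/7)(0.31315) + (8/9)(0.18447) = 0.5742.

0.5742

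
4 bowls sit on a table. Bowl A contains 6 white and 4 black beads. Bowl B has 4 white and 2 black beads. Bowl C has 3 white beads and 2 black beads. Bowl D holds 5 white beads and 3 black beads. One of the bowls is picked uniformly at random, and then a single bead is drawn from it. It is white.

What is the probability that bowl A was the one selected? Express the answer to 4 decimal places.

Compute the likelihood of this draw for each case: P(data | bowl A) = (6/10) = 3/5; P(data | bowl B) = (4/6) = 2/3; P(data | bowl C) = (3/5) = 3/5; P(data | bowl D) = (5/8) = 5/8.
Weighting by the prior gives 1/4 · 3/5 = 3/20, 1/4 · 2/3 = 1/6, 1/4 · 3/5 = 3/20, 1/4 · 5/8 = 5/32; these sum to 299/480.
Hence P(bowl A | data) = (3/20) / (299/480) = 72/299.

0.2408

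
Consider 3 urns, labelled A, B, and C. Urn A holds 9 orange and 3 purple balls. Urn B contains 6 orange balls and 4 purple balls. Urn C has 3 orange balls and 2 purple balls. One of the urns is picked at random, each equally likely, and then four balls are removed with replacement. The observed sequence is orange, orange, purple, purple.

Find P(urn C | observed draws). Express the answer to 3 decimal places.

Under each hypothesis, the probability of the observed sequence is: P(data | urn A) = (9/12)(9/12)(3/12)(3/12) = 0.035156; P(data | urn B) = (6/10)(6/10)(4/10)(4/10) = 0.0576; P(data | urn C) = (3/5)(3/5)(2/5)(2/5) = 0.0576.
The prior-weighted likelihoods are 1/3 · 0.035156 = 0.011719, 1/3 · 0.0576 = 0.0192, 1/3 · 0.0576 = 0.0192; summing to 0.050119.
Hence P(urn C | data) = (0.0192) / (0.050119) = 0.38309.

0.383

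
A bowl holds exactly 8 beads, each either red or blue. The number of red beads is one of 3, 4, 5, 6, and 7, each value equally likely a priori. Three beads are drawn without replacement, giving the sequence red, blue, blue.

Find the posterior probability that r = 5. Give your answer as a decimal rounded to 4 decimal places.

For each hypothesis, P(data | H) works out to: P(data | r = 3) = (3/8)(5/7)(4/6) = 5/28; P(data | r = 4) = (4/8)(4/7)(3/6) = 1/7; P(data | r = 5) = (5/8)(3/7)(2/6) = 5/56; P(data | r = 6) = (6/8)(2/7)(1/6) = 1/28; P(data | r = 7) = (7/8)(1/7)(0/6) = 0.
Weighting by the prior gives 1/5 · 5/28 = 1/28, 1/5 · 1/7 = 1/35, 1/5 · 5/56 = 1/56, 1/5 · 1/28 = 1/140, 1/5 · 0 = 0; these sum to 5/56.
Therefore the posterior P(r = 5 | data) = (1/56) / (5/56) = 1/5.

0.2000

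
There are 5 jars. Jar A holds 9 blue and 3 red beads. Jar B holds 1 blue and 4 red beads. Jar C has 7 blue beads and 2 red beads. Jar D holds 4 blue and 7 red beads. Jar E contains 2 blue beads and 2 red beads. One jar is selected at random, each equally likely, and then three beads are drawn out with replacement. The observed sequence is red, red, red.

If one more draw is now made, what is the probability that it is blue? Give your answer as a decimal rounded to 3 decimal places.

Compute the likelihood of the observed sequence for each case: P(data | jar A) = (3/12)(3/12)(3/12) = 0.015625; P(data | jar B) = (4/5)(4/5)(4/5) = 0.512; P(data | jar C) = (2/9)(2/9)(2/9) = 0.010974; P(data | jar D) = (7/11)(7/11)(7/11) = 0.2577; P(data | jar E) = (2/4)(2/4)(2/4) = 0.125.
Multiplying each by its prior: 1/5 · 0.015625 = 0.003125, 1/5 · 0.512 = 0.1024, 1/5 · 0.010974 = 0.0021948, 1/5 · 0.2577 = 0.05154, 1/5 · 0.125 = 0.025; summing to 0.18426.
Normalising, the posterior is P(jar A | data) = 0.01696, P(jar B | data) = 0.55574, P(jar C | data) = 0.011911, P(jar D | data) = 0.27971, P(jar E | data) = 0.13568.
Averaging over the posterior, P(blue next | data) = (3/4)(0.01696) + (1/5)(0.55574) + (7/9)(0.011911) + (4/11)(0.27971) + (1/2)(0.13568) = 0.30268.

0.303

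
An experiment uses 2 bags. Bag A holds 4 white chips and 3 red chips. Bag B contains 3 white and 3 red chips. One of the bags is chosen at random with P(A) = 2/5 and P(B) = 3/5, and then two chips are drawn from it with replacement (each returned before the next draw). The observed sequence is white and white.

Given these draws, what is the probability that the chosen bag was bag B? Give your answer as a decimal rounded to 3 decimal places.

The likelihood of the observed sequence under each hypothesis: P(data | bag A) = (4/7)(4/7) = 16/49; P(data | bag B) = (3/6)(3/6) = 1/4.
The prior-weighted likelihoods are 2/5 · 16/49 = 32/245, 3/5 · 1/4 = 3/20; these sum to 55/196.
By Bayes' rule, P(bag B | data) = (3/20) / (55/196) = 147/275.

0.535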